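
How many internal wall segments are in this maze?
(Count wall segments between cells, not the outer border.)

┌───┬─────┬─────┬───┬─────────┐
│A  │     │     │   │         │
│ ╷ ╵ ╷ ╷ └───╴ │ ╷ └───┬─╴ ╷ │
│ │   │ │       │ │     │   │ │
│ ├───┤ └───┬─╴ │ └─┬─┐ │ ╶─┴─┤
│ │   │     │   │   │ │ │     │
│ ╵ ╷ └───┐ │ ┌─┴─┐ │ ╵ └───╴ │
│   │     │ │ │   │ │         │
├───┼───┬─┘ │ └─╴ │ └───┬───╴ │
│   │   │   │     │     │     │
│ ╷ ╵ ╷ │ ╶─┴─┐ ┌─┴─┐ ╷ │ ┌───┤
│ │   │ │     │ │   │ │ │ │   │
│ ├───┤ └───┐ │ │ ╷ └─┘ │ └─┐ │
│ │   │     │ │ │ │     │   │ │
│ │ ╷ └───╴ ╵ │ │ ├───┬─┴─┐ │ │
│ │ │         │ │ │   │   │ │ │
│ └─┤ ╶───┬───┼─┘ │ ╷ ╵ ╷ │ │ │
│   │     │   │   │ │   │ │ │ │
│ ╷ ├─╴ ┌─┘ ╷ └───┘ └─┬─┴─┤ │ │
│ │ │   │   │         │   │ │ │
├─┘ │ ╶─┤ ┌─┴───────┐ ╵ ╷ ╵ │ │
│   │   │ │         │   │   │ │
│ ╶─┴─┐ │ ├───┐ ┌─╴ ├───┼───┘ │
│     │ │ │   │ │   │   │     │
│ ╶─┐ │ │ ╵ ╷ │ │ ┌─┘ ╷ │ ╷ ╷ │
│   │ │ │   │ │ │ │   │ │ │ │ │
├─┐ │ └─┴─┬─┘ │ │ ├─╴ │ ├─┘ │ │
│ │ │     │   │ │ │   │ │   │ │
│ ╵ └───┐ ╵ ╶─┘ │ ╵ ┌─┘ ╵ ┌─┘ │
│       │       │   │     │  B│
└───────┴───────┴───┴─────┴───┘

Counting internal wall segments:
Total internal walls: 196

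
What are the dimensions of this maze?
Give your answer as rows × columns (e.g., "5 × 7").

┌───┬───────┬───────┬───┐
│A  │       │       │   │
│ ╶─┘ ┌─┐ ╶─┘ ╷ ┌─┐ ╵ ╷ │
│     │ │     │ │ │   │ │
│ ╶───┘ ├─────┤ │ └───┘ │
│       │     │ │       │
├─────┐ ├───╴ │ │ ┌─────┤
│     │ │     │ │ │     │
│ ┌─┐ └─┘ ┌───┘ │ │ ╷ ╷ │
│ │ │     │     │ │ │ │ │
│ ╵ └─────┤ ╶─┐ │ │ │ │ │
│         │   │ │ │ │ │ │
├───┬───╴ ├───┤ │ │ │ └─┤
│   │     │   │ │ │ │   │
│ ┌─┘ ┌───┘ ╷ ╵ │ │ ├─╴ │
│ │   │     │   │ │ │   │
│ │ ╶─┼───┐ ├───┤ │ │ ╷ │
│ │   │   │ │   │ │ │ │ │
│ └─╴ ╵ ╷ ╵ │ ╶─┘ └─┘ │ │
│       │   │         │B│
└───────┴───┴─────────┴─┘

Counting the maze dimensions:
Rows (vertical): 10
Columns (horizontal): 12
Dimensions: 10 × 12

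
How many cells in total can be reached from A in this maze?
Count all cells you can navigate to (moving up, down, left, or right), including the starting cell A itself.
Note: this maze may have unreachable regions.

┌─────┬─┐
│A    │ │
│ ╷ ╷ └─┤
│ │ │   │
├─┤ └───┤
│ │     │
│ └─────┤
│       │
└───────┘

Using BFS/flood-fill to find all reachable cells from A:
Maze size: 4 × 4 = 16 total cells
6 cell(s) are walled off and cannot be reached from A.
Reachable cells: 10

Reachable region (· marks reachable cells):

┌─────┬─┐
│A · ·│ │
│ ╷ ╷ └─┤
│·│·│· ·│
├─┤ └───┤
│ │· · ·│
│ └─────┤
│       │
└───────┘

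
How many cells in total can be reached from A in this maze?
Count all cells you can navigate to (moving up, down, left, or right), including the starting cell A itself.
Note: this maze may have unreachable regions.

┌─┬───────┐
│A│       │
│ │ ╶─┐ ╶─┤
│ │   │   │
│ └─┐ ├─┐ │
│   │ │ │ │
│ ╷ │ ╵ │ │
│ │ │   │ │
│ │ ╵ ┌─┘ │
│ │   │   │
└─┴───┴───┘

Using BFS/flood-fill to find all reachable cells from A:
Maze size: 5 × 5 = 25 total cells
All cells are reachable — the maze is fully connected.
Reachable cells: 25

Reachable region (· marks reachable cells):

┌─┬───────┐
│A│· · · ·│
│ │ ╶─┐ ╶─┤
│·│· ·│· ·│
│ └─┐ ├─┐ │
│· ·│·│·│·│
│ ╷ │ ╵ │ │
│·│·│· ·│·│
│ │ ╵ ┌─┘ │
│·│· ·│· ·│
└─┴───┴───┘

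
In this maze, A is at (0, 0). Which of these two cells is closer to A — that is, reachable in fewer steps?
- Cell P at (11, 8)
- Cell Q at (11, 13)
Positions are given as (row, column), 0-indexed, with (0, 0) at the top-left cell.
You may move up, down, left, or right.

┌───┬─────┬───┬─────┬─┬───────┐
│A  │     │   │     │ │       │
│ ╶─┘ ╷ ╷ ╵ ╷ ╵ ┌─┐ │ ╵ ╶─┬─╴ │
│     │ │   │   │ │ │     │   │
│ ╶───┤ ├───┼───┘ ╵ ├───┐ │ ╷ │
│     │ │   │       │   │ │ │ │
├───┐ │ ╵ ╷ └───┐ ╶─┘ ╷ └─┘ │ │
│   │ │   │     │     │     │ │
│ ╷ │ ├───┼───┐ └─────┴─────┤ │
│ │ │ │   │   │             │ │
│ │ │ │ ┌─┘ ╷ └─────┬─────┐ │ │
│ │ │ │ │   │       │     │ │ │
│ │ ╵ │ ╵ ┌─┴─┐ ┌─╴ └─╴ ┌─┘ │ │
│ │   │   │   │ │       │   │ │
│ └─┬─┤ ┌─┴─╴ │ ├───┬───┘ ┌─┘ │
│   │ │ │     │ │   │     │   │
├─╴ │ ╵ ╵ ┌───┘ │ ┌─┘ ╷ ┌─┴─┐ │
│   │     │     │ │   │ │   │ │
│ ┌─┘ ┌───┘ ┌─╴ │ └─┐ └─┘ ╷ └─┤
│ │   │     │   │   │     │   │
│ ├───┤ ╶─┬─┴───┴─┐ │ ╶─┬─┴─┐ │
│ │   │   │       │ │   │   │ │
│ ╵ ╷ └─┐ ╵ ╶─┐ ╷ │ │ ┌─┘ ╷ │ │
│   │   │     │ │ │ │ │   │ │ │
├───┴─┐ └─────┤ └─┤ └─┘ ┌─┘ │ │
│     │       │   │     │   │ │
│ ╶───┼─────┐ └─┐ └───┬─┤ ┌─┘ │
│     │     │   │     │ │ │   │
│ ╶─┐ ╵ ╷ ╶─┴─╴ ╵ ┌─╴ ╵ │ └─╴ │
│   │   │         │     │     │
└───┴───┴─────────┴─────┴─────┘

Shortest path A → P at (11, 8): 43 steps
Shortest path A → Q at (11, 13): 46 steps

P is closer (43 steps vs 46 steps).

Path to P:

┌───┬─────┬───┬─────┬─┬───────┐
│A  │     │   │     │ │       │
│ ╶─┘ ╷ ╷ ╵ ╷ ╵ ┌─┐ │ ╵ ╶─┬─╴ │
│↓    │ │   │   │ │ │     │   │
│ ╶───┤ ├───┼───┘ ╵ ├───┐ │ ╷ │
│↳ → ↓│ │   │       │   │ │ │ │
├───┐ │ ╵ ╷ └───┐ ╶─┘ ╷ └─┘ │ │
│↓ ↰│↓│   │     │     │     │ │
│ ╷ │ ├───┼───┐ └─────┴─────┤ │
│↓│↑│↓│   │   │             │ │
│ │ │ │ ┌─┘ ╷ └─────┬─────┐ │ │
│↓│↑│↓│ │   │       │     │ │ │
│ │ ╵ │ ╵ ┌─┴─┐ ┌─╴ └─╴ ┌─┘ │ │
│↓│↑ ↲│   │   │ │       │   │ │
│ └─┬─┤ ┌─┴─╴ │ ├───┬───┘ ┌─┘ │
│↳ ↓│ │ │     │ │   │     │   │
├─╴ │ ╵ ╵ ┌───┘ │ ┌─┘ ╷ ┌─┴─┐ │
│↓ ↲│     │     │ │   │ │   │ │
│ ┌─┘ ┌───┘ ┌─╴ │ └─┐ └─┘ ╷ └─┤
│↓│   │     │   │   │     │   │
│ ├───┤ ╶─┬─┴───┴─┐ │ ╶─┬─┴─┐ │
│↓│↱ ↓│   │    ↱ ↓│ │   │   │ │
│ ╵ ╷ └─┐ ╵ ╶─┐ ╷ │ │ ┌─┘ ╷ │ │
│↳ ↑│↳ ↓│     │↑│P│ │ │   │ │ │
├───┴─┐ └─────┤ └─┤ └─┘ ┌─┘ │ │
│     │↳ → → ↓│↑ ↰│     │   │ │
│ ╶───┼─────┐ └─┐ └───┬─┤ ┌─┘ │
│     │     │↳ ↓│↑    │ │ │   │
│ ╶─┐ ╵ ╷ ╶─┴─╴ ╵ ┌─╴ ╵ │ └─╴ │
│   │   │      ↳ ↑│     │     │
└───┴───┴─────────┴─────┴─────┘

Path to Q:

┌───┬─────┬───┬─────┬─┬───────┐
│A  │↱ ↓  │   │     │ │       │
│ ╶─┘ ╷ ╷ ╵ ╷ ╵ ┌─┐ │ ╵ ╶─┬─╴ │
│↳ → ↑│↓│   │   │ │ │     │   │
│ ╶───┤ ├───┼───┘ ╵ ├───┐ │ ╷ │
│     │↓│↱ ↓│       │   │ │ │ │
├───┐ │ ╵ ╷ └───┐ ╶─┘ ╷ └─┘ │ │
│   │ │↳ ↑│↳ → ↓│     │     │ │
│ ╷ │ ├───┼───┐ └─────┴─────┤ │
│ │ │ │   │   │↳ → → → → → ↓│ │
│ │ │ │ ┌─┘ ╷ └─────┬─────┐ │ │
│ │ │ │ │   │       │     │↓│ │
│ │ ╵ │ ╵ ┌─┴─┐ ┌─╴ └─╴ ┌─┘ │ │
│ │   │   │   │ │       │↓ ↲│ │
│ └─┬─┤ ┌─┴─╴ │ ├───┬───┘ ┌─┘ │
│   │ │ │     │ │   │↓ ← ↲│   │
├─╴ │ ╵ ╵ ┌───┘ │ ┌─┘ ╷ ┌─┴─┐ │
│   │     │     │ │  ↓│ │↱ ↓│ │
│ ┌─┘ ┌───┘ ┌─╴ │ └─┐ └─┘ ╷ └─┤
│ │   │     │   │   │↳ → ↑│↳ ↓│
│ ├───┤ ╶─┬─┴───┴─┐ │ ╶─┬─┴─┐ │
│ │   │   │       │ │   │   │↓│
│ ╵ ╷ └─┐ ╵ ╶─┐ ╷ │ │ ┌─┘ ╷ │ │
│   │   │     │ │ │ │ │   │Q│↓│
├───┴─┐ └─────┤ └─┤ └─┘ ┌─┘ │ │
│     │       │   │     │↱ ↑│↓│
│ ╶───┼─────┐ └─┐ └───┬─┤ ┌─┘ │
│     │     │   │     │ │↑│  ↓│
│ ╶─┐ ╵ ╷ ╶─┴─╴ ╵ ┌─╴ ╵ │ └─╴ │
│   │   │         │     │↑ ← ↲│
└───┴───┴─────────┴─────┴─────┘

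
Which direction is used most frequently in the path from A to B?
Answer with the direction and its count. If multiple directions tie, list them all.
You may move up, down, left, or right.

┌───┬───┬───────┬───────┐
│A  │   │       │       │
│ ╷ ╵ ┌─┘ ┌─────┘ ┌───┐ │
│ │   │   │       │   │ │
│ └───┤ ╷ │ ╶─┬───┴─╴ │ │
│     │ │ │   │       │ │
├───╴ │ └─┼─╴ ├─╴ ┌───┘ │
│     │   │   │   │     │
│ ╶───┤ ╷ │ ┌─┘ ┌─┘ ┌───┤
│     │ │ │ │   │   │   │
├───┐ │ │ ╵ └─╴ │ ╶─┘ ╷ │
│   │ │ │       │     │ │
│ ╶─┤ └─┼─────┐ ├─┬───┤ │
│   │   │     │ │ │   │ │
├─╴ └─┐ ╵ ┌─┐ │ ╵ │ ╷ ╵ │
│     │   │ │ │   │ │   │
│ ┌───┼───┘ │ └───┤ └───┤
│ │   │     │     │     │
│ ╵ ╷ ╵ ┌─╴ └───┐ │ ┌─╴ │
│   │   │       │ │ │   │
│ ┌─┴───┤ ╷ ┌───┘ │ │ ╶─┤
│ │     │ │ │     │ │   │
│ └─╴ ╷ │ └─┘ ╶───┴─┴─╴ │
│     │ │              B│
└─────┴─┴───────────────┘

Directions: down, down, right, right, down, left, left, down, right, right, down, down, right, down, right, up, right, right, down, down, right, right, down, down, left, left, down, right, right, right, right, right
Counts: {'down': 12, 'right': 15, 'left': 4, 'up': 1}
Most common: right (15 times)

Solution:

┌───┬───┬───────┬───────┐
│A  │   │       │       │
│ ╷ ╵ ┌─┘ ┌─────┘ ┌───┐ │
│↓│   │   │       │   │ │
│ └───┤ ╷ │ ╶─┬───┴─╴ │ │
│↳ → ↓│ │ │   │       │ │
├───╴ │ └─┼─╴ ├─╴ ┌───┘ │
│↓ ← ↲│   │   │   │     │
│ ╶───┤ ╷ │ ┌─┘ ┌─┘ ┌───┤
│↳ → ↓│ │ │ │   │   │   │
├───┐ │ │ ╵ └─╴ │ ╶─┘ ╷ │
│   │↓│ │       │     │ │
│ ╶─┤ └─┼─────┐ ├─┬───┤ │
│   │↳ ↓│↱ → ↓│ │ │   │ │
├─╴ └─┐ ╵ ┌─┐ │ ╵ │ ╷ ╵ │
│     │↳ ↑│ │↓│   │ │   │
│ ┌───┼───┘ │ └───┤ └───┤
│ │   │     │↳ → ↓│     │
│ ╵ ╷ ╵ ┌─╴ └───┐ │ ┌─╴ │
│   │   │       │↓│ │   │
│ ┌─┴───┤ ╷ ┌───┘ │ │ ╶─┤
│ │     │ │ │↓ ← ↲│ │   │
│ └─╴ ╷ │ └─┘ ╶───┴─┴─╴ │
│     │ │    ↳ → → → → B│
└─────┴─┴───────────────┘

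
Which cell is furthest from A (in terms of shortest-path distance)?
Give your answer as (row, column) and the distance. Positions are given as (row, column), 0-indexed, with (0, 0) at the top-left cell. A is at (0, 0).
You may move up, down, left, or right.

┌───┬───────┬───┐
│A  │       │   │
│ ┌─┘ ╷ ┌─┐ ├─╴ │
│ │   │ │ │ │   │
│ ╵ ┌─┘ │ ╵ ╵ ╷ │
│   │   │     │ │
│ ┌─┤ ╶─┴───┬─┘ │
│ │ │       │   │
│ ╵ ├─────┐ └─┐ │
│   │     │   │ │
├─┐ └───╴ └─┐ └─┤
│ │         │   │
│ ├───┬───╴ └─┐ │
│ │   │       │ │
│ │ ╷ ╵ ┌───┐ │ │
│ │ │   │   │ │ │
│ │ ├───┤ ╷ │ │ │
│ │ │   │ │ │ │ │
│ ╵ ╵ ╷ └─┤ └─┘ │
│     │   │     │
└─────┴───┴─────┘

Computing BFS distances from A to all cells:
Furthest cell: (8, 4)
Distance: 28 steps

Path from A to the furthest cell:

┌───┬───────┬───┐
│A  │↱ ↓    │   │
│ ┌─┘ ╷ ┌─┐ ├─╴ │
│↓│↱ ↑│↓│ │ │   │
│ ╵ ┌─┘ │ ╵ ╵ ╷ │
│↳ ↑│↓ ↲│     │ │
│ ┌─┤ ╶─┴───┬─┘ │
│ │ │↳ → → ↓│   │
│ ╵ ├─────┐ └─┐ │
│   │     │↳ ↓│ │
├─┐ └───╴ └─┐ └─┤
│ │         │↳ ↓│
│ ├───┬───╴ └─┐ │
│ │   │       │↓│
│ │ ╷ ╵ ┌───┐ │ │
│ │ │   │↓ ↰│ │↓│
│ │ ├───┤ ╷ │ │ │
│ │ │   │B│↑│ │↓│
│ ╵ ╵ ╷ └─┤ └─┘ │
│     │   │↑ ← ↲│
└─────┴───┴─────┘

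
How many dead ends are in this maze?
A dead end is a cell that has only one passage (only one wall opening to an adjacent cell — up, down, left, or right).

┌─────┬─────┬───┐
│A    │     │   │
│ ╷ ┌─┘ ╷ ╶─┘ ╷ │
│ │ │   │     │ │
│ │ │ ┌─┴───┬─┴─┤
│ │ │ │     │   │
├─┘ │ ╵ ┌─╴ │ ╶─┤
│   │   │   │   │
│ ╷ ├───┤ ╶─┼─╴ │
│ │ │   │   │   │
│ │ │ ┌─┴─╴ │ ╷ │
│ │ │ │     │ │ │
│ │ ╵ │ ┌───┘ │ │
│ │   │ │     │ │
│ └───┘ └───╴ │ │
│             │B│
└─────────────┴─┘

Checking each cell for number of passages:

Dead ends found at positions:
  (0, 2)
  (0, 5)
  (1, 7)
  (2, 0)
  (2, 7)
  (4, 3)
  (6, 4)
  (7, 7)
Total dead ends: 8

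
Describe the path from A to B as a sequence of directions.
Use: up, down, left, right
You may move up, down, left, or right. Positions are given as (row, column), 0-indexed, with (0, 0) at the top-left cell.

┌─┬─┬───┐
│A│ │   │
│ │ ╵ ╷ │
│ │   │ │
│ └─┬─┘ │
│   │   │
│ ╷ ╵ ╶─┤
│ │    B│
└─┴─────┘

Finding the path and converting it to directions:
Path through cells: (0,0) → (1,0) → (2,0) → (2,1) → (3,1) → (3,2) → (3,3)
Directions: down, down, right, down, right, right

Solution:

┌─┬─┬───┐
│A│ │   │
│ │ ╵ ╷ │
│↓│   │ │
│ └─┬─┘ │
│↳ ↓│   │
│ ╷ ╵ ╶─┤
│ │↳ → B│
└─┴─────┘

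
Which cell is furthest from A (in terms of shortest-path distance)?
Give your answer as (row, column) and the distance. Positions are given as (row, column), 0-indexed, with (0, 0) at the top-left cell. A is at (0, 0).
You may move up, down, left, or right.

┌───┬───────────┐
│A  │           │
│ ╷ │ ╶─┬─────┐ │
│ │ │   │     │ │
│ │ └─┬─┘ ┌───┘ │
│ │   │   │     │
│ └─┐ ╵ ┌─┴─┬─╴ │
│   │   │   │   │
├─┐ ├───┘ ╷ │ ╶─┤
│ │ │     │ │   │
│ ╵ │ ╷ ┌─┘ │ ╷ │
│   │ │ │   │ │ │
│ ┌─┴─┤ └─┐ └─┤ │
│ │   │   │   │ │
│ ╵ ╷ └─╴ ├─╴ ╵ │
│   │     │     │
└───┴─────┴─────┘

Computing BFS distances from A to all cells:
Furthest cell: (1, 3)
Distance: 44 steps

Path from A to the furthest cell:

┌───┬───────────┐
│A  │↓ ← ← ← ← ↰│
│ ╷ │ ╶─┬─────┐ │
│↓│ │↳ B│     │↑│
│ │ └─┬─┘ ┌───┘ │
│↓│   │   │    ↑│
│ └─┐ ╵ ┌─┴─┬─╴ │
│↳ ↓│   │↱ ↓│↱ ↑│
├─┐ ├───┘ ╷ │ ╶─┤
│ │↓│  ↱ ↑│↓│↑ ↰│
│ ╵ │ ╷ ┌─┘ │ ╷ │
│↓ ↲│ │↑│  ↓│ │↑│
│ ┌─┴─┤ └─┐ └─┤ │
│↓│↱ ↓│↑ ↰│↳ ↓│↑│
│ ╵ ╷ └─╴ ├─╴ ╵ │
│↳ ↑│↳ → ↑│  ↳ ↑│
└───┴─────┴─────┘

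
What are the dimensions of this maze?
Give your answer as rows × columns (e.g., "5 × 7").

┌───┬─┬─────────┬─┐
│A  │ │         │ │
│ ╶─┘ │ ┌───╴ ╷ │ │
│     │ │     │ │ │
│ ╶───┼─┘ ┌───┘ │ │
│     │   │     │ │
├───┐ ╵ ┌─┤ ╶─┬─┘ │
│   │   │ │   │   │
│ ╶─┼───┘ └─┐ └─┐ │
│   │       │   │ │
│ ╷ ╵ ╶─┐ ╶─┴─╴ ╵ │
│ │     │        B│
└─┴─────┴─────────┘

Counting the maze dimensions:
Rows (vertical): 6
Columns (horizontal): 9
Dimensions: 6 × 9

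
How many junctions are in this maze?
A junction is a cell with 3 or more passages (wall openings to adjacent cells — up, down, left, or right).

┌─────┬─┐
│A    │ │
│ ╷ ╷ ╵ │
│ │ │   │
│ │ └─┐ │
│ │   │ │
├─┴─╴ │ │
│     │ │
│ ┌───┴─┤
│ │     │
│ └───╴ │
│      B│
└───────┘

Checking each cell for number of passages:

Junctions found (3+ passages):
  (0, 1): 3 passages
  (1, 3): 3 passages
Total junctions: 2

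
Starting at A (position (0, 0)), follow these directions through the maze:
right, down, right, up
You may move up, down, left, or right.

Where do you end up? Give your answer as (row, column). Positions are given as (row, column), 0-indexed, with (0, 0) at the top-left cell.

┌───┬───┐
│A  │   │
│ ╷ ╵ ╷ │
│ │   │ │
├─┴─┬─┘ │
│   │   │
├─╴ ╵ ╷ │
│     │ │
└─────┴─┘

Following directions step by step:
Start: (0, 0)
  right: (0, 0) → (0, 1)
  down: (0, 1) → (1, 1)
  right: (1, 1) → (1, 2)
  up: (1, 2) → (0, 2)
Final position: (0, 2)

Path taken:

┌───┬───┐
│A ↓│B  │
│ ╷ ╵ ╷ │
│ │↳ ↑│ │
├─┴─┬─┘ │
│   │   │
├─╴ ╵ ╷ │
│     │ │
└─────┴─┘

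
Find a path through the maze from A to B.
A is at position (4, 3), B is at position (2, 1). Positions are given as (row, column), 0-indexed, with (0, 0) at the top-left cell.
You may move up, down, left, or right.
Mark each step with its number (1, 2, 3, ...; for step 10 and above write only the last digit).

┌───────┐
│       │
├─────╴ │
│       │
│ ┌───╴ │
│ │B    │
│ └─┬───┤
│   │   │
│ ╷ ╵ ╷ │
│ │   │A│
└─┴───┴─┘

Finding the shortest path from (4, 3) to (2, 1):
Path length: 14 steps
Directions: up → left → down → left → up → left → up → up → right → right → right → down → left → left

Solution:

┌───────┐
│       │
├─────╴ │
│8 9 0 1│
│ ┌───╴ │
│7│B 3 2│
│ └─┬───┤
│6 5│2 1│
│ ╷ ╵ ╷ │
│ │4 3│A│
└─┴───┴─┘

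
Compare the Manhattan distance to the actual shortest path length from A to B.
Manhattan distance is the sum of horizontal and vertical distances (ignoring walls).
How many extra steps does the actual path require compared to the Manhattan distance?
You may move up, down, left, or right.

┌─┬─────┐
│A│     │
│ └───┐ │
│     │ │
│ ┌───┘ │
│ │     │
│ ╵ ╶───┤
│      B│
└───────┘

Manhattan distance: |3 - 0| + |3 - 0| = 6
Actual path length: 6
Extra steps: 6 - 6 = 0

Solution:

┌─┬─────┐
│A│     │
│ └───┐ │
│↓    │ │
│ ┌───┘ │
│↓│     │
│ ╵ ╶───┤
│↳ → → B│
└───────┘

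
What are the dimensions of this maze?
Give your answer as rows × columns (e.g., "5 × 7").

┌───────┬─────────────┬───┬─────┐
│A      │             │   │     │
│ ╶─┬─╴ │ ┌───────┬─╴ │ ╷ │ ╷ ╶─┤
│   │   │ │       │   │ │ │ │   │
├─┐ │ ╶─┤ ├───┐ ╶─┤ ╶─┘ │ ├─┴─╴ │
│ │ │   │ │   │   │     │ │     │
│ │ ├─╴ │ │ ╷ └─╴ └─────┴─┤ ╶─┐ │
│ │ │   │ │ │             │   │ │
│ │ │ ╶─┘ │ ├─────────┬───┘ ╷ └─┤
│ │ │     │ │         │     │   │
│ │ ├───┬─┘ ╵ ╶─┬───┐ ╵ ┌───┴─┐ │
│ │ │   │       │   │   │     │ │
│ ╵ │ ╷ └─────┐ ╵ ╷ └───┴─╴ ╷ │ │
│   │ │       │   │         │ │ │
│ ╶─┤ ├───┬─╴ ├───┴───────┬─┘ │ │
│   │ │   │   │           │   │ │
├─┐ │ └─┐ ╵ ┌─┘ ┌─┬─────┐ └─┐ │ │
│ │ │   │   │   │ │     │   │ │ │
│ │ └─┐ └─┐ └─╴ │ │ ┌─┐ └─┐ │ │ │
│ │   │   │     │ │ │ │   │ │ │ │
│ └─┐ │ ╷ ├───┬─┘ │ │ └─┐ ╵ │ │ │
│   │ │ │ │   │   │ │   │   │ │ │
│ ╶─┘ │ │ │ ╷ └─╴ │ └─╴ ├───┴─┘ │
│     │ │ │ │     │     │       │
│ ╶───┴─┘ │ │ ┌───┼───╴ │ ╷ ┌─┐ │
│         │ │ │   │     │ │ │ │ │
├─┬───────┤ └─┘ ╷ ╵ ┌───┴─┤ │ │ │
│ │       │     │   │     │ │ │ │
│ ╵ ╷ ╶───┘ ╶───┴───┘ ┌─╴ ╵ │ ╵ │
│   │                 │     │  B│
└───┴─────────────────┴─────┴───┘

Counting the maze dimensions:
Rows (vertical): 15
Columns (horizontal): 16
Dimensions: 15 × 16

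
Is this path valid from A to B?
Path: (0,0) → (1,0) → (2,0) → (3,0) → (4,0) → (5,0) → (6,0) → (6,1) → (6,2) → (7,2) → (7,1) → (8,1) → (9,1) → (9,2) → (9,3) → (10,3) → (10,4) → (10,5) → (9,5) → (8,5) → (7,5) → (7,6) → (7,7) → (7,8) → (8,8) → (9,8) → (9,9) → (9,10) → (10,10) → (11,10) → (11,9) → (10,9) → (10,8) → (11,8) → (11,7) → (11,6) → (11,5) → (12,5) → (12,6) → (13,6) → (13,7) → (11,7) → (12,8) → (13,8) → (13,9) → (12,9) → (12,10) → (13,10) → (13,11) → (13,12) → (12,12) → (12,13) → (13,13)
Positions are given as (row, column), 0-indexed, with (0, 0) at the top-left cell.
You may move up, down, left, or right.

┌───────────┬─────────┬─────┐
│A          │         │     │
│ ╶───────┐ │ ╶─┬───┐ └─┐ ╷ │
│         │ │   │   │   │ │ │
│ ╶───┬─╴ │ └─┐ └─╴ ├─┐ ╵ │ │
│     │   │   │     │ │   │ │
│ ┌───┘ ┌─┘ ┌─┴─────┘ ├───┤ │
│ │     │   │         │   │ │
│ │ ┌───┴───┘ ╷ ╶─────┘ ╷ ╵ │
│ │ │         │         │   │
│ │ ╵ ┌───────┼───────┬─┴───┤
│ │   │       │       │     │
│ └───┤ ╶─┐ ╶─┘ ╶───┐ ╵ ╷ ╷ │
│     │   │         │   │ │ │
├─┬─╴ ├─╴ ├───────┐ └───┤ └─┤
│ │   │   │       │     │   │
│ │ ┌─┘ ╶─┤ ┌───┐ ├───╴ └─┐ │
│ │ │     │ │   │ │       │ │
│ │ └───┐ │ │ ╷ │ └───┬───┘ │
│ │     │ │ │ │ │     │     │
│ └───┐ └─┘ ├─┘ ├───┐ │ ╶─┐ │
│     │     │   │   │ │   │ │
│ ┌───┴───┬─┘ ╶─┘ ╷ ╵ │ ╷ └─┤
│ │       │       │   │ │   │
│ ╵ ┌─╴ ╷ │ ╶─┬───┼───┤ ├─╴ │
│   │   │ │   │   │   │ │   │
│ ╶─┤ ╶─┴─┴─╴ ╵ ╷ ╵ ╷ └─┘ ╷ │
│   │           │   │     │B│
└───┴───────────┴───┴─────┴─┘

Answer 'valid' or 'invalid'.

Checking path validity:
Result: Invalid move at step 41: cannot move from (13, 7) to (11, 7).

invalid

Correct solution:

┌───────────┬─────────┬─────┐
│A          │         │     │
│ ╶───────┐ │ ╶─┬───┐ └─┐ ╷ │
│↓        │ │   │   │   │ │ │
│ ╶───┬─╴ │ └─┐ └─╴ ├─┐ ╵ │ │
│↓    │   │   │     │ │   │ │
│ ┌───┘ ┌─┘ ┌─┴─────┘ ├───┤ │
│↓│     │   │         │   │ │
│ │ ┌───┴───┘ ╷ ╶─────┘ ╷ ╵ │
│↓│ │         │         │   │
│ │ ╵ ┌───────┼───────┬─┴───┤
│↓│   │       │       │     │
│ └───┤ ╶─┐ ╶─┘ ╶───┐ ╵ ╷ ╷ │
│↳ → ↓│   │         │   │ │ │
├─┬─╴ ├─╴ ├───────┐ └───┤ └─┤
│ │↓ ↲│   │↱ → → ↓│     │   │
│ │ ┌─┘ ╶─┤ ┌───┐ ├───╴ └─┐ │
│ │↓│     │↑│   │↓│       │ │
│ │ └───┐ │ │ ╷ │ └───┬───┘ │
│ │↳ → ↓│ │↑│ │ │↳ → ↓│     │
│ └───┐ └─┘ ├─┘ ├───┐ │ ╶─┐ │
│     │↳ → ↑│   │↓ ↰│↓│   │ │
│ ┌───┴───┬─┘ ╶─┘ ╷ ╵ │ ╷ └─┤
│ │       │↓ ← ← ↲│↑ ↲│ │   │
│ ╵ ┌─╴ ╷ │ ╶─┬───┼───┤ ├─╴ │
│   │   │ │↳ ↓│↱ ↓│↱ ↓│ │↱ ↓│
│ ╶─┤ ╶─┴─┴─╴ ╵ ╷ ╵ ╷ └─┘ ╷ │
│   │        ↳ ↑│↳ ↑│↳ → ↑│B│
└───┴───────────┴───┴─────┴─┘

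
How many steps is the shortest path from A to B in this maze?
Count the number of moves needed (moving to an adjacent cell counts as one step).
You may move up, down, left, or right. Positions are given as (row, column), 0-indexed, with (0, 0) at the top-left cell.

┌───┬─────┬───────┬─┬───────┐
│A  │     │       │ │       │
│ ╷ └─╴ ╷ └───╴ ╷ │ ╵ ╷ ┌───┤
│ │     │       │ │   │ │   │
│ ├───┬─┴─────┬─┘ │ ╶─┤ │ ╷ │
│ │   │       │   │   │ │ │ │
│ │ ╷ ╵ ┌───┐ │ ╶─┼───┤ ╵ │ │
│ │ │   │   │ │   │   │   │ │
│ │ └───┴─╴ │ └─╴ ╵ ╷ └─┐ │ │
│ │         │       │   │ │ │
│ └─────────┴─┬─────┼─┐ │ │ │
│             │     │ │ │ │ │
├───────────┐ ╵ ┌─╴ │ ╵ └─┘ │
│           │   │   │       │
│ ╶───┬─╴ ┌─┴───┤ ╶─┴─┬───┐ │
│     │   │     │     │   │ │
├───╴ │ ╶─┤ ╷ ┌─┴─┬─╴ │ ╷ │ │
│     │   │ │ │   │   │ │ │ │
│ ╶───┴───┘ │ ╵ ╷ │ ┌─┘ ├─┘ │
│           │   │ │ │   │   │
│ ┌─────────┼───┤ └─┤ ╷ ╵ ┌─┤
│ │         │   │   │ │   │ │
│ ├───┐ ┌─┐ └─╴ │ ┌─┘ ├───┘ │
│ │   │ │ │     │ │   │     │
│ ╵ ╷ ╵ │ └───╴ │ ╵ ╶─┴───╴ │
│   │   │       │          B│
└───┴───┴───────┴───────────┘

Using BFS to find shortest path:
Start: (0, 0), End: (12, 13)
Path found:
(0,0) → (0,1) → (1,1) → (1,2) → (1,3) → (0,3) → (0,4) → (1,4) → (1,5) → (1,6) → (1,7) → (0,7) → (0,8) → (1,8) → (2,8) → (2,7) → (3,7) → (3,8) → (4,8) → (4,9) → (3,9) → (3,10) → (4,10) → (4,11) → (5,11) → (6,11) → (6,12) → (6,13) → (7,13) → (8,13) → (9,13) → (9,12) → (10,12) → (10,11) → (9,11) → (9,10) → (10,10) → (11,10) → (11,9) → (12,9) → (12,10) → (12,11) → (12,12) → (12,13)
Number of steps: 43

Solution:

┌───┬─────┬───────┬─┬───────┐
│A ↓│  ↱ ↓│    ↱ ↓│ │       │
│ ╷ └─╴ ╷ └───╴ ╷ │ ╵ ╷ ┌───┤
│ │↳ → ↑│↳ → → ↑│↓│   │ │   │
│ ├───┬─┴─────┬─┘ │ ╶─┤ │ ╷ │
│ │   │       │↓ ↲│   │ │ │ │
│ │ ╷ ╵ ┌───┐ │ ╶─┼───┤ ╵ │ │
│ │ │   │   │ │↳ ↓│↱ ↓│   │ │
│ │ └───┴─╴ │ └─╴ ╵ ╷ └─┐ │ │
│ │         │    ↳ ↑│↳ ↓│ │ │
│ └─────────┴─┬─────┼─┐ │ │ │
│             │     │ │↓│ │ │
├───────────┐ ╵ ┌─╴ │ ╵ └─┘ │
│           │   │   │  ↳ → ↓│
│ ╶───┬─╴ ┌─┴───┤ ╶─┴─┬───┐ │
│     │   │     │     │   │↓│
├───╴ │ ╶─┤ ╷ ┌─┴─┬─╴ │ ╷ │ │
│     │   │ │ │   │   │ │ │↓│
│ ╶───┴───┘ │ ╵ ╷ │ ┌─┘ ├─┘ │
│           │   │ │ │↓ ↰│↓ ↲│
│ ┌─────────┼───┤ └─┤ ╷ ╵ ┌─┤
│ │         │   │   │↓│↑ ↲│ │
│ ├───┐ ┌─┐ └─╴ │ ┌─┘ ├───┘ │
│ │   │ │ │     │ │↓ ↲│     │
│ ╵ ╷ ╵ │ └───╴ │ ╵ ╶─┴───╴ │
│   │   │       │  ↳ → → → B│
└───┴───┴───────┴───────────┘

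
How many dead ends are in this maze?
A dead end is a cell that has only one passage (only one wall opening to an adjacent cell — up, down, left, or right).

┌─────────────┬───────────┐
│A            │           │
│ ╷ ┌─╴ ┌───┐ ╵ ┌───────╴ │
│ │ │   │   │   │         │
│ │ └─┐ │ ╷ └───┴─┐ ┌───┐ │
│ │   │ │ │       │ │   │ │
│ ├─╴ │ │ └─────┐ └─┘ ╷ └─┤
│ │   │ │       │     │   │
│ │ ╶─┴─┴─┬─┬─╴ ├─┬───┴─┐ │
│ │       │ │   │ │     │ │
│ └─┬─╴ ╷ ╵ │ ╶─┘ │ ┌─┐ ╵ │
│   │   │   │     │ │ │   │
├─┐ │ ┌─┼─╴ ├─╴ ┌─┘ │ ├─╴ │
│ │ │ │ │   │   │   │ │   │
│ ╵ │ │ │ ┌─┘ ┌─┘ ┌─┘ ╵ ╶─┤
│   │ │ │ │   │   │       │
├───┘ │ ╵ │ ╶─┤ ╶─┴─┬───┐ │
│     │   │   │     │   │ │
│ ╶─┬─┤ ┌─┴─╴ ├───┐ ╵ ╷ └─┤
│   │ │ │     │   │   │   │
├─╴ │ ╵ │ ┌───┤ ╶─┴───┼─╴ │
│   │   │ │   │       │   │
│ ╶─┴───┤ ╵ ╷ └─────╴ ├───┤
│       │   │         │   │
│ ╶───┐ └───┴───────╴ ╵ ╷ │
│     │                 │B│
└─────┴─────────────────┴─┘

Checking each cell for number of passages:

Dead ends found at positions:
  (1, 2)
  (1, 8)
  (2, 9)
  (2, 12)
  (3, 3)
  (4, 5)
  (4, 8)
  (5, 10)
  (6, 0)
  (6, 3)
  (7, 9)
  (8, 12)
  (9, 2)
  (9, 8)
  (10, 11)
  (12, 2)
  (12, 12)
Total dead ends: 17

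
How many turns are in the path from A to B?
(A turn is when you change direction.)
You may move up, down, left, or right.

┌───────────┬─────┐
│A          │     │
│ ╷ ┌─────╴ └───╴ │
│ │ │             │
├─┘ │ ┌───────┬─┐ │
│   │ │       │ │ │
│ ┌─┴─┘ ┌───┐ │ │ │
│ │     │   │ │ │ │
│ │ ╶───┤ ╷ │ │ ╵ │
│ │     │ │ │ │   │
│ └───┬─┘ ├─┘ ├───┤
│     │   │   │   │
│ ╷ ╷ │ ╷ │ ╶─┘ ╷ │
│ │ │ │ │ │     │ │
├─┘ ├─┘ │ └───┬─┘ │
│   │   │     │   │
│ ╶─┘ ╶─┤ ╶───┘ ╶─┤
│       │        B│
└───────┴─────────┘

Directions: right, down, down, left, down, down, down, right, down, down, left, down, right, right, up, right, up, up, right, down, down, down, right, right, right, right
Number of turns: 14

Solution:

┌───────────┬─────┐
│A ↓        │     │
│ ╷ ┌─────╴ └───╴ │
│ │↓│             │
├─┘ │ ┌───────┬─┐ │
│↓ ↲│ │       │ │ │
│ ┌─┴─┘ ┌───┐ │ │ │
│↓│     │   │ │ │ │
│ │ ╶───┤ ╷ │ │ ╵ │
│↓│     │ │ │ │   │
│ └───┬─┘ ├─┘ ├───┤
│↳ ↓  │↱ ↓│   │   │
│ ╷ ╷ │ ╷ │ ╶─┘ ╷ │
│ │↓│ │↑│↓│     │ │
├─┘ ├─┘ │ └───┬─┘ │
│↓ ↲│↱ ↑│↓    │   │
│ ╶─┘ ╶─┤ ╶───┘ ╶─┤
│↳ → ↑  │↳ → → → B│
└───────┴─────────┘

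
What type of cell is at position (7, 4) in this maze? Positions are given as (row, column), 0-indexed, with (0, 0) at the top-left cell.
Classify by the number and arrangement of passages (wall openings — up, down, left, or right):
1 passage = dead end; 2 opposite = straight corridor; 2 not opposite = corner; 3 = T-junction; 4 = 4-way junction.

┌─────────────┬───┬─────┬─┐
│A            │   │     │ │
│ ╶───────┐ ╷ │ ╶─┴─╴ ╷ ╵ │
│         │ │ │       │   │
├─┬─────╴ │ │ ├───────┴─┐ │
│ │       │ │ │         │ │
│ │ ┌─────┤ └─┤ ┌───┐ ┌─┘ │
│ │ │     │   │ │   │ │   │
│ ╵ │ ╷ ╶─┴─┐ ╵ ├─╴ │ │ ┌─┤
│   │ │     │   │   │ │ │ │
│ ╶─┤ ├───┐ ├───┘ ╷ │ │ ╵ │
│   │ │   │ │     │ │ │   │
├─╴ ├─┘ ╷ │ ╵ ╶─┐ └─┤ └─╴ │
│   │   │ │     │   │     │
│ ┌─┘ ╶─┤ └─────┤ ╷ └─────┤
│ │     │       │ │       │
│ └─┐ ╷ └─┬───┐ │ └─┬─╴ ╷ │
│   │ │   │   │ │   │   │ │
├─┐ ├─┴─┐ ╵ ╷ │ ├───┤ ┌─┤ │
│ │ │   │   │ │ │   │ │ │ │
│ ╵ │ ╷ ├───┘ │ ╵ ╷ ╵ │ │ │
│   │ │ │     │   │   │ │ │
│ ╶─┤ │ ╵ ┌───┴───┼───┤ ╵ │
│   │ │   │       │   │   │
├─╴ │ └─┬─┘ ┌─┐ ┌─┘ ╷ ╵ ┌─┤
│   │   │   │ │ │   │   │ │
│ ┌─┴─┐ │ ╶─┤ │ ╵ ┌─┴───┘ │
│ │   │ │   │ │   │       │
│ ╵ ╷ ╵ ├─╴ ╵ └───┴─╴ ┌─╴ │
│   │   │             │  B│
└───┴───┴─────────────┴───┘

Checking cell at (7, 4):
Number of passages: 2
Cell type: corner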